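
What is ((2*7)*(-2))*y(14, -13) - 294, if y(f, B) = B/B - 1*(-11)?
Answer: -630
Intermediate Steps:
y(f, B) = 12 (y(f, B) = 1 + 11 = 12)
((2*7)*(-2))*y(14, -13) - 294 = ((2*7)*(-2))*12 - 294 = (14*(-2))*12 - 294 = -28*12 - 294 = -336 - 294 = -630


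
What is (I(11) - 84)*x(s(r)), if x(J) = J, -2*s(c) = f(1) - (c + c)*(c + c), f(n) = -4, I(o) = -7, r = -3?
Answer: -1820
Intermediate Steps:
s(c) = 2 + 2*c² (s(c) = -(-4 - (c + c)*(c + c))/2 = -(-4 - 2*c*2*c)/2 = -(-4 - 4*c²)/2 = 2 + 2*c²)
(I(11) - 84)*x(s(r)) = (-7 - 84)*(2 + 2*(-3)²) = -91*(2 + 2*9) = -91*(2 + 18) = -91*20 = -1820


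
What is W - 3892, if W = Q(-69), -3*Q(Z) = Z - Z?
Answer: -3892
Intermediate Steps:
Q(Z) = 0 (Q(Z) = -(Z - Z)/3 = -⅓*0 = 0)
W = 0
W - 3892 = 0 - 3892 = -3892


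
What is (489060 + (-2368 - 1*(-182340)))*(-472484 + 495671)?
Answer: 15512844984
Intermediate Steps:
(489060 + (-2368 - 1*(-182340)))*(-472484 + 495671) = (489060 + (-2368 + 182340))*23187 = (489060 + 179972)*23187 = 669032*23187 = 15512844984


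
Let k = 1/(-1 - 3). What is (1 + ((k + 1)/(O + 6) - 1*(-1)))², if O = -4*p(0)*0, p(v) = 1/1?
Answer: 289/64 ≈ 4.5156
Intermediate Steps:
p(v) = 1
k = -¼ (k = 1/(-4) = -¼ ≈ -0.25000)
O = 0 (O = -4*1*0 = -4*0 = 0)
(1 + ((k + 1)/(O + 6) - 1*(-1)))² = (1 + ((-¼ + 1)/(0 + 6) - 1*(-1)))² = (1 + ((¾)/6 + 1))² = (1 + ((¾)*(⅙) + 1))² = (1 + (⅛ + 1))² = (1 + 9/8)² = (17/8)² = 289/64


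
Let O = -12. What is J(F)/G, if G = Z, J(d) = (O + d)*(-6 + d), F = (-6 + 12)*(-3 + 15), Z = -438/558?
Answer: -368280/73 ≈ -5044.9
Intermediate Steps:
Z = -73/93 (Z = -438*1/558 = -73/93 ≈ -0.78495)
F = 72 (F = 6*12 = 72)
J(d) = (-12 + d)*(-6 + d)
G = -73/93 ≈ -0.78495
J(F)/G = (72 + 72² - 18*72)/(-73/93) = (72 + 5184 - 1296)*(-93/73) = 3960*(-93/73) = -368280/73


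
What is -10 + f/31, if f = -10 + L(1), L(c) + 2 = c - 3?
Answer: -324/31 ≈ -10.452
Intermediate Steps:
L(c) = -5 + c (L(c) = -2 + (c - 3) = -2 + (-3 + c) = -5 + c)
f = -14 (f = -10 + (-5 + 1) = -10 - 4 = -14)
-10 + f/31 = -10 - 14/31 = -324/31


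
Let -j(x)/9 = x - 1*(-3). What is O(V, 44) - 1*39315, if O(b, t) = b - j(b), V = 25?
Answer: -39038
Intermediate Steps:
j(x) = -27 - 9*x (j(x) = -9*(x - 1*(-3)) = -9*(x + 3) = -9*(3 + x) = -27 - 9*x)
O(b, t) = 27 + 10*b (O(b, t) = b - (-27 - 9*b) = b + (27 + 9*b) = 27 + 10*b)
O(V, 44) - 1*39315 = (27 + 10*25) - 1*39315 = (27 + 250) - 39315 = 277 - 39315 = -39038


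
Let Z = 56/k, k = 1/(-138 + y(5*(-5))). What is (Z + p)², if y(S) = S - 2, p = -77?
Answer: 86806489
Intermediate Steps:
y(S) = -2 + S
k = -1/165 (k = 1/(-138 + (-2 + 5*(-5))) = 1/(-138 + (-2 - 25)) = 1/(-138 - 27) = 1/(-165) = -1/165 ≈ -0.0060606)
Z = -9240 (Z = 56/(-1/165) = 56*(-165) = -9240)
(Z + p)² = (-9240 - 77)² = (-9317)² = 86806489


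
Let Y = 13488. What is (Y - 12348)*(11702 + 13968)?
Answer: 29263800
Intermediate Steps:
(Y - 12348)*(11702 + 13968) = (13488 - 12348)*(11702 + 13968) = 1140*25670 = 29263800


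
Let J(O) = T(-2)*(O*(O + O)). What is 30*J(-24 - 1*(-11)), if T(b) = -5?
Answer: -50700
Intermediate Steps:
J(O) = -10*O² (J(O) = -5*O*(O + O) = -5*O*2*O = -10*O²)
30*J(-24 - 1*(-11)) = 30*(-10*(-24 - 1*(-11))²) = 30*(-10*(-24 + 11)²) = 30*(-10*(-13)²) = 30*(-10*169) = 30*(-1690) = -50700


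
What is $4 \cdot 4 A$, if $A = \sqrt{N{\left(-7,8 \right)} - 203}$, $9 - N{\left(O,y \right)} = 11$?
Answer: $16 i \sqrt{205} \approx 229.09 i$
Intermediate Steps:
$N{\left(O,y \right)} = -2$ ($N{\left(O,y \right)} = 9 - 11 = -2$)
$A = i \sqrt{205}$ ($A = \sqrt{-2 - 203} = \sqrt{-205} = i \sqrt{205} \approx 14.318 i$)
$4 \cdot 4 A = 4 \cdot 4 i \sqrt{205} = 16 i \sqrt{205}$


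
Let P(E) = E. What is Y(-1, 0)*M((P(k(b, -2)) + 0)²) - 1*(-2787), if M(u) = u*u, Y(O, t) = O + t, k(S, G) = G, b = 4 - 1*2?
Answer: 2771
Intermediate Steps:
b = 2 (b = 4 - 2 = 2)
M(u) = u²
Y(-1, 0)*M((P(k(b, -2)) + 0)²) - 1*(-2787) = (-1 + 0)*((-2 + 0)²)² - 1*(-2787) = -((-2)²)² + 2787 = -1*4² + 2787 = -1*16 + 2787 = -16 + 2787 = 2771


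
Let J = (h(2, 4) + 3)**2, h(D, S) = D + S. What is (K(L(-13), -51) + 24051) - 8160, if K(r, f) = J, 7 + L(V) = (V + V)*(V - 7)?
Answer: 15972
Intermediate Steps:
J = 81 (J = ((2 + 4) + 3)**2 = (6 + 3)**2 = 9**2 = 81)
L(V) = -7 + 2*V*(-7 + V) (L(V) = -7 + (V + V)*(V - 7) = -7 + (2*V)*(-7 + V) = -7 + 2*V*(-7 + V))
K(r, f) = 81
(K(L(-13), -51) + 24051) - 8160 = (81 + 24051) - 8160 = 24132 - 8160 = 15972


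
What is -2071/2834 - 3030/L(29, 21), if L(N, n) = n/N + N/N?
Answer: -228557/130 ≈ -1758.1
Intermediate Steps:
L(N, n) = 1 + n/N (L(N, n) = n/N + 1 = 1 + n/N)
-2071/2834 - 3030/L(29, 21) = -2071/2834 - 3030*29/(29 + 21) = -2071*1/2834 - 3030/((1/29)*50) = -19/26 - 3030/50/29 = -19/26 - 3030*29/50 = -19/26 - 8787/5 = -228557/130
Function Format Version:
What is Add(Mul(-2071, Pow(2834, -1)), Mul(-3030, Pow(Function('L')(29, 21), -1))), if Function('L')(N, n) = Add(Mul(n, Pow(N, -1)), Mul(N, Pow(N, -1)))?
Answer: Rational(-228557, 130) ≈ -1758.1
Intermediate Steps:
Function('L')(N, n) = Add(1, Mul(n, Pow(N, -1))) (Function('L')(N, n) = Add(Mul(n, Pow(N, -1)), 1) = Add(1, Mul(n, Pow(N, -1))))
Add(Mul(-2071, Pow(2834, -1)), Mul(-3030, Pow(Function('L')(29, 21), -1))) = Add(Mul(-2071, Pow(2834, -1)), Mul(-3030, Pow(Mul(Pow(29, -1), Add(29, 21)), -1))) = Add(Mul(-2071, Rational(1, 2834)), Mul(-3030, Pow(Mul(Rational(1, 29), 50), -1))) = Add(Rational(-19, 26), Mul(-3030, Pow(Rational(50, 29), -1))) = Add(Rational(-19, 26), Mul(-3030, Rational(29, 50))) = Add(Rational(-19, 26), Rational(-8787, 5)) = Rational(-228557, 130)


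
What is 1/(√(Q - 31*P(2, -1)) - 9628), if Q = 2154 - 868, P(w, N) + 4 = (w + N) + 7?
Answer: -58/558417 - √1162/92697222 ≈ -0.00010423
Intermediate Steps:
P(w, N) = 3 + N + w (P(w, N) = -4 + ((w + N) + 7) = -4 + ((N + w) + 7) = -4 + (7 + N + w) = 3 + N + w)
Q = 1286
1/(√(Q - 31*P(2, -1)) - 9628) = 1/(√(1286 - 31*(3 - 1 + 2)) - 9628) = 1/(√(1286 - 31*4) - 9628) = 1/(√(1286 - 124) - 9628) = 1/(√1162 - 9628) = 1/(-9628 + √1162)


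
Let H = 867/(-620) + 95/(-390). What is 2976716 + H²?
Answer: 1740405264166609/584672400 ≈ 2.9767e+6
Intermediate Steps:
H = -39703/24180 (H = 867*(-1/620) + 95*(-1/390) = -867/620 - 19/78 = -39703/24180 ≈ -1.6420)
2976716 + H² = 2976716 + (-39703/24180)² = 2976716 + 1576328209/584672400 = 1740405264166609/584672400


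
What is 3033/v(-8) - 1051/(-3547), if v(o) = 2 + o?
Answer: -3583915/7094 ≈ -505.20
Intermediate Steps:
3033/v(-8) - 1051/(-3547) = 3033/(2 - 8) - 1051/(-3547) = 3033/(-6) - 1051*(-1/3547) = 3033*(-1/6) + 1051/3547 = -1011/2 + 1051/3547 = -3583915/7094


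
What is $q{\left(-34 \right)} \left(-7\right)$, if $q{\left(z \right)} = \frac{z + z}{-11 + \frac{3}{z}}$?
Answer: $- \frac{16184}{377} \approx -42.928$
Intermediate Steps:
$q{\left(z \right)} = \frac{2 z}{-11 + \frac{3}{z}}$
$q{\left(-34 \right)} \left(-7\right) = - \frac{2 \left(-34\right)^{2}}{-3 + 11 \left(-34\right)} \left(-7\right) = \left(-2\right) 1156 \frac{1}{-3 - 374} \left(-7\right) = \left(-2\right) 1156 \frac{1}{-377} \left(-7\right) = \left(-2\right) 1156 \left(- \frac{1}{377}\right) \left(-7\right) = \frac{2312}{377} \left(-7\right) = - \frac{16184}{377}$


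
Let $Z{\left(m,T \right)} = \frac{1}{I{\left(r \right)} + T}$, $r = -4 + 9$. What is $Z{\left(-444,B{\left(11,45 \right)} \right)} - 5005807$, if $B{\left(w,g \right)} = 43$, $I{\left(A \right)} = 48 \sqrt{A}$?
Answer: $- \frac{48411159540}{9671} + \frac{48 \sqrt{5}}{9671} \approx -5.0058 \cdot 10^{6}$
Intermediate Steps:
$r = 5$
$Z{\left(m,T \right)} = \frac{1}{T + 48 \sqrt{5}}$ ($Z{\left(m,T \right)} = \frac{1}{48 \sqrt{5} + T} = \frac{1}{T + 48 \sqrt{5}}$)
$Z{\left(-444,B{\left(11,45 \right)} \right)} - 5005807 = \frac{1}{43 + 48 \sqrt{5}} - 5005807 = -5005807 + \frac{1}{43 + 48 \sqrt{5}}$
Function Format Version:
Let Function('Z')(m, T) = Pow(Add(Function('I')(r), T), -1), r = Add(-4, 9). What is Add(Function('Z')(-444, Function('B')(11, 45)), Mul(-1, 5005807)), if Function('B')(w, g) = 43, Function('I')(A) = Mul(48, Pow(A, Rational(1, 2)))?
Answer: Add(Rational(-48411159540, 9671), Mul(Rational(48, 9671), Pow(5, Rational(1, 2)))) ≈ -5.0058e+6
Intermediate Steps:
r = 5
Function('Z')(m, T) = Pow(Add(T, Mul(48, Pow(5, Rational(1, 2)))), -1) (Function('Z')(m, T) = Pow(Add(Mul(48, Pow(5, Rational(1, 2))), T), -1) = Pow(Add(T, Mul(48, Pow(5, Rational(1, 2)))), -1))
Add(Function('Z')(-444, Function('B')(11, 45)), Mul(-1, 5005807)) = Add(Pow(Add(43, Mul(48, Pow(5, Rational(1, 2)))), -1), Mul(-1, 5005807)) = Add(Pow(Add(43, Mul(48, Pow(5, Rational(1, 2)))), -1), -5005807) = Add(-5005807, Pow(Add(43, Mul(48, Pow(5, Rational(1, 2)))), -1))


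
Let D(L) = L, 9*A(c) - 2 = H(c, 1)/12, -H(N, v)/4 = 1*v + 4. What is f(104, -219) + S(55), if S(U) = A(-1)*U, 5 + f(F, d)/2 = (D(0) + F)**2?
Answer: 583849/27 ≈ 21624.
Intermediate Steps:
H(N, v) = -16 - 4*v (H(N, v) = -4*(1*v + 4) = -4*(v + 4) = -4*(4 + v) = -16 - 4*v)
A(c) = 1/27 (A(c) = 2/9 + ((-16 - 4*1)/12)/9 = 2/9 + ((-16 - 4)*(1/12))/9 = 2/9 + (-20*1/12)/9 = 2/9 + (1/9)*(-5/3) = 2/9 - 5/27 = 1/27)
f(F, d) = -10 + 2*F**2 (f(F, d) = -10 + 2*(0 + F)**2 = -10 + 2*F**2)
S(U) = U/27
f(104, -219) + S(55) = (-10 + 2*104**2) + (1/27)*55 = (-10 + 2*10816) + 55/27 = (-10 + 21632) + 55/27 = 21622 + 55/27 = 583849/27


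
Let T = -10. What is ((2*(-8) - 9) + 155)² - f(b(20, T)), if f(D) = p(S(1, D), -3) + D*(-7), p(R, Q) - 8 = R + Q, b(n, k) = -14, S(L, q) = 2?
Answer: 16795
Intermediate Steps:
p(R, Q) = 8 + Q + R (p(R, Q) = 8 + (R + Q) = 8 + (Q + R) = 8 + Q + R)
f(D) = 7 - 7*D (f(D) = (8 - 3 + 2) + D*(-7) = 7 - 7*D)
((2*(-8) - 9) + 155)² - f(b(20, T)) = ((2*(-8) - 9) + 155)² - (7 - 7*(-14)) = ((-16 - 9) + 155)² - (7 + 98) = (-25 + 155)² - 1*105 = 130² - 105 = 16900 - 105 = 16795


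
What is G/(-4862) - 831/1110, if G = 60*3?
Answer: -706687/899470 ≈ -0.78567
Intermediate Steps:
G = 180
G/(-4862) - 831/1110 = 180/(-4862) - 831/1110 = 180*(-1/4862) - 831*1/1110 = -90/2431 - 277/370 = -706687/899470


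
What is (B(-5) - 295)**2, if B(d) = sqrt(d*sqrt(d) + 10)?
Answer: (295 - sqrt(5)*sqrt(2 - I*sqrt(5)))**2 ≈ 84949.0 + 921.7*I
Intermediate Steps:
B(d) = sqrt(10 + d**(3/2)) (B(d) = sqrt(d**(3/2) + 10) = sqrt(10 + d**(3/2)))
(B(-5) - 295)**2 = (sqrt(10 + (-5)**(3/2)) - 295)**2 = (sqrt(10 - 5*I*sqrt(5)) - 295)**2 = (-295 + sqrt(10 - 5*I*sqrt(5)))**2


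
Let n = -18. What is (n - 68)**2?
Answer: 7396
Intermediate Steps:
(n - 68)**2 = (-18 - 68)**2 = (-86)**2 = 7396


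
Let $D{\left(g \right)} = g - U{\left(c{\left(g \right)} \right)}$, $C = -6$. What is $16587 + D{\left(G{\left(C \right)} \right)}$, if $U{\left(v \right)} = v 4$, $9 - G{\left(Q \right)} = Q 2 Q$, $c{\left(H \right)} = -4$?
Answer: $16540$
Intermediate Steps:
$G{\left(Q \right)} = 9 - 2 Q^{2}$ ($G{\left(Q \right)} = 9 - Q 2 Q = 9 - 2 Q Q = 9 - 2 Q^{2}$)
$U{\left(v \right)} = 4 v$
$D{\left(g \right)} = 16 + g$ ($D{\left(g \right)} = g - 4 \left(-4\right) = g - -16 = g + 16 = 16 + g$)
$16587 + D{\left(G{\left(C \right)} \right)} = 16587 + \left(16 + \left(9 - 2 \left(-6\right)^{2}\right)\right) = 16587 + \left(16 + \left(9 - 72\right)\right) = 16587 + \left(16 - 63\right) = 16587 - 47 = 16540$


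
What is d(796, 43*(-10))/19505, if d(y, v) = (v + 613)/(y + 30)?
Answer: 183/16111130 ≈ 1.1359e-5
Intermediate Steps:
d(y, v) = (613 + v)/(30 + y)
d(796, 43*(-10))/19505 = ((613 + 43*(-10))/(30 + 796))/19505 = ((613 - 430)/826)*(1/19505) = ((1/826)*183)*(1/19505) = (183/826)*(1/19505) = 183/16111130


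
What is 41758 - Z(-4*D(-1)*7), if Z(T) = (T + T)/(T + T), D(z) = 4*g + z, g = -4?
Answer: 41757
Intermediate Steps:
D(z) = -16 + z (D(z) = 4*(-4) + z = -16 + z)
Z(T) = 1 (Z(T) = (2*T)/((2*T)) = (2*T)*(1/(2*T)) = 1)
41758 - Z(-4*D(-1)*7) = 41758 - 1*1 = 41758 - 1 = 41757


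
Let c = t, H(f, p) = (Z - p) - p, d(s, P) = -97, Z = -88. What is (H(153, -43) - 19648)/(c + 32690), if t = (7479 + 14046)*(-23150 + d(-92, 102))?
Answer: 3930/100071797 ≈ 3.9272e-5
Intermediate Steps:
H(f, p) = -88 - 2*p (H(f, p) = (-88 - p) - p = -88 - 2*p)
t = -500391675 (t = (7479 + 14046)*(-23150 - 97) = 21525*(-23247) = -500391675)
c = -500391675
(H(153, -43) - 19648)/(c + 32690) = ((-88 - 2*(-43)) - 19648)/(-500391675 + 32690) = ((-88 + 86) - 19648)/(-500358985) = (-2 - 19648)*(-1/500358985) = -19650*(-1/500358985) = 3930/100071797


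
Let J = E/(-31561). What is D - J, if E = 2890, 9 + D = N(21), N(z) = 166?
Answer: 4957967/31561 ≈ 157.09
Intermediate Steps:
D = 157 (D = -9 + 166 = 157)
J = -2890/31561 (J = 2890/(-31561) = 2890*(-1/31561) = -2890/31561 ≈ -0.091569)
D - J = 157 - 1*(-2890/31561) = 157 + 2890/31561 = 4957967/31561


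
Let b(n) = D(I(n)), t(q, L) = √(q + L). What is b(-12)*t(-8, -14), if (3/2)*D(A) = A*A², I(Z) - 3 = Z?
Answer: -486*I*√22 ≈ -2279.5*I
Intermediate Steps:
I(Z) = 3 + Z
t(q, L) = √(L + q)
D(A) = 2*A³/3 (D(A) = 2*(A*A²)/3 = 2*A³/3)
b(n) = 2*(3 + n)³/3
b(-12)*t(-8, -14) = (2*(3 - 12)³/3)*√(-14 - 8) = ((⅔)*(-9)³)*√(-22) = ((⅔)*(-729))*(I*√22) = -486*I*√22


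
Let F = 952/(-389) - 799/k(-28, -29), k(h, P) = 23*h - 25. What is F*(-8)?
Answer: 2608616/260241 ≈ 10.024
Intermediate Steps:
k(h, P) = -25 + 23*h
F = -326077/260241 (F = 952/(-389) - 799/(-25 + 23*(-28)) = 952*(-1/389) - 799/(-25 - 644) = -952/389 - 799/(-669) = -952/389 - 799*(-1/669) = -952/389 + 799/669 = -326077/260241 ≈ -1.2530)
F*(-8) = -326077/260241*(-8) = 2608616/260241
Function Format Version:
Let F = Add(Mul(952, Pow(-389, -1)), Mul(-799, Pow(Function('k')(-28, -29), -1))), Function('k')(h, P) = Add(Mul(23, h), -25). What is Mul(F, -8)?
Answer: Rational(2608616, 260241) ≈ 10.024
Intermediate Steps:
Function('k')(h, P) = Add(-25, Mul(23, h))
F = Rational(-326077, 260241) (F = Add(Mul(952, Pow(-389, -1)), Mul(-799, Pow(Add(-25, Mul(23, -28)), -1))) = Add(Mul(952, Rational(-1, 389)), Mul(-799, Pow(Add(-25, -644), -1))) = Add(Rational(-952, 389), Mul(-799, Pow(-669, -1))) = Add(Rational(-952, 389), Mul(-799, Rational(-1, 669))) = Add(Rational(-952, 389), Rational(799, 669)) = Rational(-326077, 260241) ≈ -1.2530)
Mul(F, -8) = Mul(Rational(-326077, 260241), -8) = Rational(2608616, 260241)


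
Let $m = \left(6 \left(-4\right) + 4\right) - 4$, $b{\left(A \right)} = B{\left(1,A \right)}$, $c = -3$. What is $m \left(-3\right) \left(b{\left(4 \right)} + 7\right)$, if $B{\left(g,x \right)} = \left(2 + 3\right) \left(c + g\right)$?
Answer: $-216$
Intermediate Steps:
$B{\left(g,x \right)} = -15 + 5 g$ ($B{\left(g,x \right)} = \left(2 + 3\right) \left(-3 + g\right) = 5 \left(-3 + g\right) = -15 + 5 g$)
$b{\left(A \right)} = -10$ ($b{\left(A \right)} = -15 + 5 \cdot 1 = -15 + 5 = -10$)
$m = -24$ ($m = \left(-24 + 4\right) - 4 = -20 - 4 = -24$)
$m \left(-3\right) \left(b{\left(4 \right)} + 7\right) = \left(-24\right) \left(-3\right) \left(-10 + 7\right) = 72 \left(-3\right) = -216$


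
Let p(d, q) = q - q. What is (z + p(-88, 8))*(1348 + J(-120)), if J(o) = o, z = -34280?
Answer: -42095840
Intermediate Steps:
p(d, q) = 0
(z + p(-88, 8))*(1348 + J(-120)) = (-34280 + 0)*(1348 - 120) = -34280*1228 = -42095840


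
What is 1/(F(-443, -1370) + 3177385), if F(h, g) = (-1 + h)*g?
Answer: 1/3785665 ≈ 2.6415e-7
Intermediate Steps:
F(h, g) = g*(-1 + h)
1/(F(-443, -1370) + 3177385) = 1/(-1370*(-1 - 443) + 3177385) = 1/(-1370*(-444) + 3177385) = 1/(608280 + 3177385) = 1/3785665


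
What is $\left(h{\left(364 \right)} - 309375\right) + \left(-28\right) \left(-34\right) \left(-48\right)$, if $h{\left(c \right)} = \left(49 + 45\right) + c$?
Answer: $-354613$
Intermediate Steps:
$h{\left(c \right)} = 94 + c$
$\left(h{\left(364 \right)} - 309375\right) + \left(-28\right) \left(-34\right) \left(-48\right) = \left(\left(94 + 364\right) - 309375\right) + \left(-28\right) \left(-34\right) \left(-48\right) = \left(458 - 309375\right) + 952 \left(-48\right) = -308917 - 45696 = -354613$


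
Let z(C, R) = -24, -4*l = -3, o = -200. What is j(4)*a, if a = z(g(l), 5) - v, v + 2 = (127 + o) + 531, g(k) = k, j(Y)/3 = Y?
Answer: -5760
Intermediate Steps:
j(Y) = 3*Y
l = ¾ (l = -¼*(-3) = ¾ ≈ 0.75000)
v = 456 (v = -2 + ((127 - 200) + 531) = -2 + (-73 + 531) = -2 + 458 = 456)
a = -480 (a = -24 - 1*456 = -24 - 456 = -480)
j(4)*a = (3*4)*(-480) = 12*(-480) = -5760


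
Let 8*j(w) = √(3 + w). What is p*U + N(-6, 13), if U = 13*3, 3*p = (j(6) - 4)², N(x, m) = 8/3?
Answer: 33311/192 ≈ 173.49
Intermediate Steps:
N(x, m) = 8/3 (N(x, m) = 8*(⅓) = 8/3)
j(w) = √(3 + w)/8
p = 841/192 (p = (√(3 + 6)/8 - 4)²/3 = (√9/8 - 4)²/3 = ((⅛)*3 - 4)²/3 = (3/8 - 4)²/3 = (-29/8)²/3 = (⅓)*(841/64) = 841/192 ≈ 4.3802)
U = 39
p*U + N(-6, 13) = (841/192)*39 + 8/3 = 10933/64 + 8/3 = 33311/192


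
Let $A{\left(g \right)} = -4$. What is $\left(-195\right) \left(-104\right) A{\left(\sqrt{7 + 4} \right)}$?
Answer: $-81120$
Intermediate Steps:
$\left(-195\right) \left(-104\right) A{\left(\sqrt{7 + 4} \right)} = \left(-195\right) \left(-104\right) \left(-4\right) = 20280 \left(-4\right) = -81120$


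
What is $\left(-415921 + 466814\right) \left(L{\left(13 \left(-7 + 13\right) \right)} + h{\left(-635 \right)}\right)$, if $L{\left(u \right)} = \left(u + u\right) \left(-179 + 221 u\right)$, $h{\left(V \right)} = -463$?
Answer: $135413091713$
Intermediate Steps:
$L{\left(u \right)} = 2 u \left(-179 + 221 u\right)$
$\left(-415921 + 466814\right) \left(L{\left(13 \left(-7 + 13\right) \right)} + h{\left(-635 \right)}\right) = \left(-415921 + 466814\right) \left(2 \cdot 13 \left(-7 + 13\right) \left(-179 + 221 \cdot 13 \left(-7 + 13\right)\right) - 463\right) = 50893 \left(2 \cdot 13 \cdot 6 \left(-179 + 221 \cdot 13 \cdot 6\right) - 463\right) = 50893 \left(2 \cdot 78 \left(-179 + 221 \cdot 78\right) - 463\right) = 50893 \left(2 \cdot 78 \left(-179 + 17238\right) - 463\right) = 50893 \left(2 \cdot 78 \cdot 17059 - 463\right) = 50893 \left(2661204 - 463\right) = 50893 \cdot 2660741 = 135413091713$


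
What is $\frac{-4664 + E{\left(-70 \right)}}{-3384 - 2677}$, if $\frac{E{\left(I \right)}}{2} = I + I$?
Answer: $\frac{4944}{6061} \approx 0.81571$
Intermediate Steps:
$E{\left(I \right)} = 4 I$ ($E{\left(I \right)} = 2 \left(I + I\right) = 2 \cdot 2 I = 4 I$)
$\frac{-4664 + E{\left(-70 \right)}}{-3384 - 2677} = \frac{-4664 + 4 \left(-70\right)}{-3384 - 2677} = \frac{-4664 - 280}{-6061} = \left(-4944\right) \left(- \frac{1}{6061}\right) = \frac{4944}{6061}$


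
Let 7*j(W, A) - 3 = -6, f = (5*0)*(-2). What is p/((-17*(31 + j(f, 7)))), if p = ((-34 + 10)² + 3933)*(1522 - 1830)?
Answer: 4860702/1819 ≈ 2672.2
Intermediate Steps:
f = 0 (f = 0*(-2) = 0)
j(W, A) = -3/7 (j(W, A) = 3/7 + (⅐)*(-6) = 3/7 - 6/7 = -3/7)
p = -1388772 (p = ((-24)² + 3933)*(-308) = (576 + 3933)*(-308) = 4509*(-308) = -1388772)
p/((-17*(31 + j(f, 7)))) = -1388772*(-1/(17*(31 - 3/7))) = -1388772/((-17*214/7)) = -1388772/(-3638/7) = -1388772*(-7/3638) = 4860702/1819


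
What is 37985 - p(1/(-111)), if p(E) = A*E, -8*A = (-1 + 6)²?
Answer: 33730655/888 ≈ 37985.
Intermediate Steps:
A = -25/8 (A = -(-1 + 6)²/8 = -⅛*5² = -⅛*25 = -25/8 ≈ -3.1250)
p(E) = -25*E/8
37985 - p(1/(-111)) = 37985 - (-25)/(8*(-111)) = 37985 - (-25)*(-1)/(8*111) = 37985 - 1*25/888 = 37985 - 25/888 = 33730655/888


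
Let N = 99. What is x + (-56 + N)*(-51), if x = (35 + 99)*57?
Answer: 5445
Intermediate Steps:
x = 7638 (x = 134*57 = 7638)
x + (-56 + N)*(-51) = 7638 + (-56 + 99)*(-51) = 7638 + 43*(-51) = 7638 - 2193 = 5445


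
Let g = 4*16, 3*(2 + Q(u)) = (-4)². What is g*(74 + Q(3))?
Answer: 14848/3 ≈ 4949.3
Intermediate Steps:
Q(u) = 10/3 (Q(u) = -2 + (⅓)*(-4)² = -2 + (⅓)*16 = -2 + 16/3 = 10/3)
g = 64
g*(74 + Q(3)) = 64*(74 + 10/3) = 64*(232/3) = 14848/3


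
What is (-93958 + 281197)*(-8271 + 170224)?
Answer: 30323917767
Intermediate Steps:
(-93958 + 281197)*(-8271 + 170224) = 187239*161953 = 30323917767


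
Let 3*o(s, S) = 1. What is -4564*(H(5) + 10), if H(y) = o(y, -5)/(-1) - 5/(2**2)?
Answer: -115241/3 ≈ -38414.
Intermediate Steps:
o(s, S) = 1/3 (o(s, S) = (1/3)*1 = 1/3)
H(y) = -19/12 (H(y) = (1/3)/(-1) - 5/(2**2) = (1/3)*(-1) - 5/4 = -1/3 - 5*1/4 = -1/3 - 5/4 = -19/12)
-4564*(H(5) + 10) = -4564*(-19/12 + 10) = -4564*101/12 = -115241/3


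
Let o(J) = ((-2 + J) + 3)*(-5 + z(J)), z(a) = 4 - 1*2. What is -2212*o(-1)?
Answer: 0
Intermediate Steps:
z(a) = 2 (z(a) = 4 - 2 = 2)
o(J) = -3 - 3*J (o(J) = ((-2 + J) + 3)*(-5 + 2) = (1 + J)*(-3) = -3 - 3*J)
-2212*o(-1) = -2212*(-3 - 3*(-1)) = -2212*(-3 + 3) = -2212*0 = 0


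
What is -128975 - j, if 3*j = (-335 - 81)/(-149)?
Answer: -57652241/447 ≈ -1.2898e+5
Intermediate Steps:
j = 416/447 (j = ((-335 - 81)/(-149))/3 = (-416*(-1/149))/3 = (⅓)*(416/149) = 416/447 ≈ 0.93065)
-128975 - j = -128975 - 1*416/447 = -128975 - 416/447 = -57652241/447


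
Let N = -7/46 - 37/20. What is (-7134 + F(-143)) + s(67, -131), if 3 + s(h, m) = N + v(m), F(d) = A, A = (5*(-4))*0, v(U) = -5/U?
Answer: -430193971/60260 ≈ -7139.0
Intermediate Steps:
A = 0 (A = -20*0 = 0)
F(d) = 0
N = -921/460 (N = -7*1/46 - 37*1/20 = -7/46 - 37/20 = -921/460 ≈ -2.0022)
s(h, m) = -2301/460 - 5/m (s(h, m) = -3 + (-921/460 - 5/m) = -2301/460 - 5/m)
(-7134 + F(-143)) + s(67, -131) = (-7134 + 0) + (-2301/460 - 5/(-131)) = -7134 + (-2301/460 - 5*(-1/131)) = -7134 + (-2301/460 + 5/131) = -7134 - 299131/60260 = -430193971/60260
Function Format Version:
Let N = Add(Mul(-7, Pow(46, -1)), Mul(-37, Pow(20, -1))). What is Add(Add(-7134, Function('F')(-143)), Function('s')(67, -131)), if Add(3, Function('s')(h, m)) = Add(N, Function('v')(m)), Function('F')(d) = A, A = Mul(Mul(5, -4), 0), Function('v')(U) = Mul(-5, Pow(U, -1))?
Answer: Rational(-430193971, 60260) ≈ -7139.0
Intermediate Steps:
A = 0 (A = Mul(-20, 0) = 0)
Function('F')(d) = 0
N = Rational(-921, 460) (N = Add(Mul(-7, Rational(1, 46)), Mul(-37, Rational(1, 20))) = Add(Rational(-7, 46), Rational(-37, 20)) = Rational(-921, 460) ≈ -2.0022)
Function('s')(h, m) = Add(Rational(-2301, 460), Mul(-5, Pow(m, -1))) (Function('s')(h, m) = Add(-3, Add(Rational(-921, 460), Mul(-5, Pow(m, -1)))) = Add(Rational(-2301, 460), Mul(-5, Pow(m, -1))))
Add(Add(-7134, Function('F')(-143)), Function('s')(67, -131)) = Add(Add(-7134, 0), Add(Rational(-2301, 460), Mul(-5, Pow(-131, -1)))) = Add(-7134, Add(Rational(-2301, 460), Mul(-5, Rational(-1, 131)))) = Add(-7134, Add(Rational(-2301, 460), Rational(5, 131))) = Add(-7134, Rational(-299131, 60260)) = Rational(-430193971, 60260)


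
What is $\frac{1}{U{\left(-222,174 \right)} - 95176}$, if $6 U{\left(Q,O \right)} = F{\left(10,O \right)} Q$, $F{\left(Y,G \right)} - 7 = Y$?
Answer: $- \frac{1}{95805} \approx -1.0438 \cdot 10^{-5}$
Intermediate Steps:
$F{\left(Y,G \right)} = 7 + Y$
$U{\left(Q,O \right)} = \frac{17 Q}{6}$ ($U{\left(Q,O \right)} = \frac{\left(7 + 10\right) Q}{6} = \frac{17 Q}{6}$)
$\frac{1}{U{\left(-222,174 \right)} - 95176} = \frac{1}{\frac{17}{6} \left(-222\right) - 95176} = \frac{1}{-629 - 95176} = \frac{1}{-95805} = - \frac{1}{95805}$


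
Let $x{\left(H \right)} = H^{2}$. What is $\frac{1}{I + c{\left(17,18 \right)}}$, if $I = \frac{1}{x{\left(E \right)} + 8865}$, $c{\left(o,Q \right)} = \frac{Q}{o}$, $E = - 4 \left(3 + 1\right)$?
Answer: $\frac{155057}{164195} \approx 0.94435$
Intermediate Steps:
$E = -16$ ($E = \left(-4\right) 4 = -16$)
$I = \frac{1}{9121}$ ($I = \frac{1}{\left(-16\right)^{2} + 8865} = \frac{1}{256 + 8865} = \frac{1}{9121} \approx 0.00010964$)
$\frac{1}{I + c{\left(17,18 \right)}} = \frac{1}{\frac{1}{9121} + \frac{18}{17}} = \frac{1}{\frac{164195}{155057}} = \frac{155057}{164195}$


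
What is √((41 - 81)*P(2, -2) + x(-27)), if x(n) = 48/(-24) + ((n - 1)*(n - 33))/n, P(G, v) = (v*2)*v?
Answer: I*√3458/3 ≈ 19.602*I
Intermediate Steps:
P(G, v) = 2*v² (P(G, v) = (2*v)*v = 2*v²)
x(n) = -2 + (-1 + n)*(-33 + n)/n (x(n) = 48*(-1/24) + ((-1 + n)*(-33 + n))/n = -2 + (-1 + n)*(-33 + n)/n)
√((41 - 81)*P(2, -2) + x(-27)) = √((41 - 81)*(2*(-2)²) + (-36 - 27 + 33/(-27))) = √(-80*4 + (-36 - 27 + 33*(-1/27))) = √(-40*8 + (-36 - 27 - 11/9)) = √(-320 - 578/9) = √(-3458/9) = I*√3458/3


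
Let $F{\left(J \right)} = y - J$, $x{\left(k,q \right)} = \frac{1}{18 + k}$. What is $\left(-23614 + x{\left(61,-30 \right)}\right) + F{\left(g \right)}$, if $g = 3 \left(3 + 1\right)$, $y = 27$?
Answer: $- \frac{1864320}{79} \approx -23599.0$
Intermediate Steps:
$g = 12$ ($g = 3 \cdot 4 = 12$)
$F{\left(J \right)} = 27 - J$
$\left(-23614 + x{\left(61,-30 \right)}\right) + F{\left(g \right)} = \left(-23614 + \frac{1}{18 + 61}\right) + \left(27 - 12\right) = \left(-23614 + \frac{1}{79}\right) + \left(27 - 12\right) = \left(-23614 + \frac{1}{79}\right) + 15 = - \frac{1865505}{79} + 15 = - \frac{1864320}{79}$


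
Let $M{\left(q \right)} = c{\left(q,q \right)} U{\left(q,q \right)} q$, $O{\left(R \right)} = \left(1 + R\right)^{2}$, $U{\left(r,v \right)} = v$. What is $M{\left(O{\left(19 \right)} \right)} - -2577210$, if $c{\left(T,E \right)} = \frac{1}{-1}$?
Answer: $2417210$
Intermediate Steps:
$c{\left(T,E \right)} = -1$
$M{\left(q \right)} = - q^{2}$ ($M{\left(q \right)} = - q q = - q^{2}$)
$M{\left(O{\left(19 \right)} \right)} - -2577210 = - \left(\left(1 + 19\right)^{2}\right)^{2} - -2577210 = - \left(20^{2}\right)^{2} + 2577210 = - 400^{2} + 2577210 = \left(-1\right) 160000 + 2577210 = -160000 + 2577210 = 2417210$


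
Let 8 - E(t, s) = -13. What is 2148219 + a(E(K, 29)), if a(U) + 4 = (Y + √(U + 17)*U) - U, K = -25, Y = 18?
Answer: 2148212 + 21*√38 ≈ 2.1483e+6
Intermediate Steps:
E(t, s) = 21 (E(t, s) = 8 - 1*(-13) = 8 + 13 = 21)
a(U) = 14 - U + U*√(17 + U) (a(U) = -4 + ((18 + √(U + 17)*U) - U) = -4 + ((18 + √(17 + U)*U) - U) = -4 + ((18 + U*√(17 + U)) - U) = -4 + (18 - U + U*√(17 + U)) = 14 - U + U*√(17 + U))
2148219 + a(E(K, 29)) = 2148219 + (14 - 1*21 + 21*√(17 + 21)) = 2148219 + (14 - 21 + 21*√38) = 2148219 + (-7 + 21*√38) = 2148212 + 21*√38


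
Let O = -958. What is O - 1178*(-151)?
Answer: 176920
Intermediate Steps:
O - 1178*(-151) = -958 - 1178*(-151) = -958 + 177878 = 176920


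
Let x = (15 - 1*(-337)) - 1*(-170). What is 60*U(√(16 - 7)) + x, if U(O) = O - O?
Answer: 522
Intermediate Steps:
x = 522 (x = (15 + 337) + 170 = 352 + 170 = 522)
U(O) = 0
60*U(√(16 - 7)) + x = 60*0 + 522 = 0 + 522 = 522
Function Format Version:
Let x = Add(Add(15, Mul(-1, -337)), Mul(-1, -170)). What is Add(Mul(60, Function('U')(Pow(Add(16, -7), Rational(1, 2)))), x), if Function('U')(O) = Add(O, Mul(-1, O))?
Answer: 522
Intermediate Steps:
x = 522 (x = Add(Add(15, 337), 170) = Add(352, 170) = 522)
Function('U')(O) = 0
Add(Mul(60, Function('U')(Pow(Add(16, -7), Rational(1, 2)))), x) = Add(Mul(60, 0), 522) = Add(0, 522) = 522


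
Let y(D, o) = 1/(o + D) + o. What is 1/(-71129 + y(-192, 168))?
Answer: -24/1703065 ≈ -1.4092e-5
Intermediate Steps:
y(D, o) = o + 1/(D + o) (y(D, o) = 1/(D + o) + o = o + 1/(D + o))
1/(-71129 + y(-192, 168)) = 1/(-71129 + (1 + 168² - 192*168)/(-192 + 168)) = 1/(-71129 + (1 + 28224 - 32256)/(-24)) = 1/(-71129 - 1/24*(-4031)) = 1/(-71129 + 4031/24) = 1/(-1703065/24) = -24/1703065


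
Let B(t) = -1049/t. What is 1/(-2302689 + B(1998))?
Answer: -1998/4600773671 ≈ -4.3427e-7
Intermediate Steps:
1/(-2302689 + B(1998)) = 1/(-2302689 - 1049/1998) = 1/(-4600773671/1998) = -1998/4600773671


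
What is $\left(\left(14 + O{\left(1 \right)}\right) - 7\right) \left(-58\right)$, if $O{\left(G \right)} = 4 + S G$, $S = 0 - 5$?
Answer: $-348$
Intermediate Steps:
$S = -5$ ($S = 0 - 5 = -5$)
$O{\left(G \right)} = 4 - 5 G$
$\left(\left(14 + O{\left(1 \right)}\right) - 7\right) \left(-58\right) = \left(\left(14 + \left(4 - 5\right)\right) - 7\right) \left(-58\right) = \left(\left(14 - 1\right) - 7\right) \left(-58\right) = \left(13 - 7\right) \left(-58\right) = 6 \left(-58\right) = -348$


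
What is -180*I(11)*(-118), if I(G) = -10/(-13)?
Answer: 212400/13 ≈ 16338.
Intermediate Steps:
I(G) = 10/13 (I(G) = -10*(-1/13) = 10/13)
-180*I(11)*(-118) = -180*10/13*(-118) = -1800/13*(-118) = 212400/13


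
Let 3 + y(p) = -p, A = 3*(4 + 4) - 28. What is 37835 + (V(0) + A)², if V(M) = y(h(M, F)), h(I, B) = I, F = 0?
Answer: 37884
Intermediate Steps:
A = -4 (A = 3*8 - 28 = 24 - 28 = -4)
y(p) = -3 - p
V(M) = -3 - M
37835 + (V(0) + A)² = 37835 + ((-3 - 1*0) - 4)² = 37835 + ((-3 + 0) - 4)² = 37835 + (-3 - 4)² = 37835 + (-7)² = 37835 + 49 = 37884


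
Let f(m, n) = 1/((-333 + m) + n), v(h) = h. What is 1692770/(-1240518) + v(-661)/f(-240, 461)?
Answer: 45918167903/620259 ≈ 74031.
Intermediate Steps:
f(m, n) = 1/(-333 + m + n)
1692770/(-1240518) + v(-661)/f(-240, 461) = 1692770/(-1240518) - 661/(1/(-333 - 240 + 461)) = 1692770*(-1/1240518) - 661/(1/(-112)) = -846385/620259 - 661/(-1/112) = -846385/620259 - 661*(-112) = -846385/620259 + 74032 = 45918167903/620259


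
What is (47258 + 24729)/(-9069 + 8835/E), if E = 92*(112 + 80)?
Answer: -423859456/53395327 ≈ -7.9381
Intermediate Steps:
E = 17664 (E = 92*192 = 17664)
(47258 + 24729)/(-9069 + 8835/E) = (47258 + 24729)/(-9069 + 8835/17664) = 71987/(-9069 + 8835*(1/17664)) = 71987/(-9069 + 2945/5888) = 71987/(-53395327/5888) = 71987*(-5888/53395327) = -423859456/53395327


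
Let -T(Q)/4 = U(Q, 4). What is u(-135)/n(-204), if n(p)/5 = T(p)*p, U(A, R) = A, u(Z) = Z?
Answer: 3/18496 ≈ 0.00016220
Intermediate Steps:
T(Q) = -4*Q
n(p) = -20*p² (n(p) = 5*((-4*p)*p) = 5*(-4*p²) = -20*p²)
u(-135)/n(-204) = -135/((-20*(-204)²)) = -135/((-20*41616)) = -135/(-832320) = -135*(-1/832320) = 3/18496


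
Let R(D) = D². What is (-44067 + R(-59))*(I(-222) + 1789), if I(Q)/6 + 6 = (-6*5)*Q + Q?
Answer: -1638903266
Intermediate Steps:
I(Q) = -36 - 174*Q (I(Q) = -36 + 6*((-6*5)*Q + Q) = -36 + 6*(-30*Q + Q) = -36 + 6*(-29*Q) = -36 - 174*Q)
(-44067 + R(-59))*(I(-222) + 1789) = (-44067 + (-59)²)*((-36 - 174*(-222)) + 1789) = (-44067 + 3481)*((-36 + 38628) + 1789) = -40586*(38592 + 1789) = -40586*40381 = -1638903266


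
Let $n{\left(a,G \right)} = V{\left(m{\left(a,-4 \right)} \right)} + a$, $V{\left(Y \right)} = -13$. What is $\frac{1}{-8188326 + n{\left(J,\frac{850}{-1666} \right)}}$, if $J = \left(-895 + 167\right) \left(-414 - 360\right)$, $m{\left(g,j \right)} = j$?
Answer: $- \frac{1}{7624867} \approx -1.3115 \cdot 10^{-7}$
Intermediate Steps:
$J = 563472$ ($J = \left(-728\right) \left(-774\right) = 563472$)
$n{\left(a,G \right)} = -13 + a$
$\frac{1}{-8188326 + n{\left(J,\frac{850}{-1666} \right)}} = \frac{1}{-8188326 + \left(-13 + 563472\right)} = \frac{1}{-8188326 + 563459} = \frac{1}{-7624867} = - \frac{1}{7624867}$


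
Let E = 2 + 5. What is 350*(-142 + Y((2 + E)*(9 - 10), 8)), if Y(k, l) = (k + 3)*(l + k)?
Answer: -47600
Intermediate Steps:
E = 7
Y(k, l) = (3 + k)*(k + l)
350*(-142 + Y((2 + E)*(9 - 10), 8)) = 350*(-142 + (((2 + 7)*(9 - 10))² + 3*((2 + 7)*(9 - 10)) + 3*8 + ((2 + 7)*(9 - 10))*8)) = 350*(-142 + ((9*(-1))² + 3*(9*(-1)) + 24 + (9*(-1))*8)) = 350*(-142 + ((-9)² + 3*(-9) + 24 - 9*8)) = 350*(-142 + (81 - 27 + 24 - 72)) = 350*(-142 + 6) = 350*(-136) = -47600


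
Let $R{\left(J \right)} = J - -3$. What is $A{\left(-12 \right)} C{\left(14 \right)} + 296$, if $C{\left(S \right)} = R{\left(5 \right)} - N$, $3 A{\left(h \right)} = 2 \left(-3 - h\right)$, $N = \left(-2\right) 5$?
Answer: $404$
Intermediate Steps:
$N = -10$
$R{\left(J \right)} = 3 + J$ ($R{\left(J \right)} = J + 3 = 3 + J$)
$A{\left(h \right)} = -2 - \frac{2 h}{3}$ ($A{\left(h \right)} = \frac{2 \left(-3 - h\right)}{3} = \frac{-6 - 2 h}{3} = -2 - \frac{2 h}{3}$)
$C{\left(S \right)} = 18$ ($C{\left(S \right)} = \left(3 + 5\right) - -10 = 8 + 10 = 18$)
$A{\left(-12 \right)} C{\left(14 \right)} + 296 = \left(-2 - -8\right) 18 + 296 = \left(-2 + 8\right) 18 + 296 = 6 \cdot 18 + 296 = 108 + 296 = 404$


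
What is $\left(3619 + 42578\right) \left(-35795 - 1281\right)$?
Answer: $-1712799972$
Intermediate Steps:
$\left(3619 + 42578\right) \left(-35795 - 1281\right) = 46197 \left(-35795 - 1281\right) = 46197 \left(-37076\right) = -1712799972$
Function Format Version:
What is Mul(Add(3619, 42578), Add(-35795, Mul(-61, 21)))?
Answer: -1712799972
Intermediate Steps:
Mul(Add(3619, 42578), Add(-35795, Mul(-61, 21))) = Mul(46197, Add(-35795, -1281)) = Mul(46197, -37076) = -1712799972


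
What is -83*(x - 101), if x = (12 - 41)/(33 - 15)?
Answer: 153301/18 ≈ 8516.7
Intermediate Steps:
x = -29/18 ≈ -1.6111
-83*(x - 101) = -83*(-29/18 - 101) = -83*(-1847/18) = 153301/18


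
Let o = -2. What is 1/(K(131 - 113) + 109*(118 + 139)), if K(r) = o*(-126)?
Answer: 1/28265 ≈ 3.5379e-5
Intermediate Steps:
K(r) = 252 (K(r) = -2*(-126) = 252)
1/(K(131 - 113) + 109*(118 + 139)) = 1/(252 + 109*(118 + 139)) = 1/(252 + 109*257) = 1/(252 + 28013) = 1/28265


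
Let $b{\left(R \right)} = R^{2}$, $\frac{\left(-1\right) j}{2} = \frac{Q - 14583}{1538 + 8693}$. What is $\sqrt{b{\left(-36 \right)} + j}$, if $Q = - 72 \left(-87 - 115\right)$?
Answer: $\frac{\sqrt{802706946}}{787} \approx 36.0$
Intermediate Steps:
$Q = 14544$ ($Q = - 72 \left(-87 - 115\right) = \left(-72\right) \left(-202\right) = 14544$)
$j = \frac{6}{787}$ ($j = - 2 \frac{14544 - 14583}{1538 + 8693} = - 2 \left(- \frac{39}{10231}\right) = - 2 \left(\left(-39\right) \frac{1}{10231}\right) = \left(-2\right) \left(- \frac{3}{787}\right) = \frac{6}{787} \approx 0.0076239$)
$\sqrt{b{\left(-36 \right)} + j} = \sqrt{\left(-36\right)^{2} + \frac{6}{787}} = \sqrt{1296 + \frac{6}{787}} = \sqrt{\frac{1019958}{787}} = \frac{\sqrt{802706946}}{787}$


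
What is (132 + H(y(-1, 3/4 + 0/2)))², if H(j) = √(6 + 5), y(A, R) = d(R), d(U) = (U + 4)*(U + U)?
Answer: (132 + √11)² ≈ 18311.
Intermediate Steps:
d(U) = 2*U*(4 + U) (d(U) = (4 + U)*(2*U) = 2*U*(4 + U))
y(A, R) = 2*R*(4 + R)
H(j) = √11
(132 + H(y(-1, 3/4 + 0/2)))² = (132 + √11)²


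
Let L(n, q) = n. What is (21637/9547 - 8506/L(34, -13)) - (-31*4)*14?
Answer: 241515502/162299 ≈ 1488.1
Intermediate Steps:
(21637/9547 - 8506/L(34, -13)) - (-31*4)*14 = (21637/9547 - 8506/34) - (-31*4)*14 = (21637*(1/9547) - 8506*1/34) - (-124)*14 = (21637/9547 - 4253/17) - 1*(-1736) = -40235562/162299 + 1736 = 241515502/162299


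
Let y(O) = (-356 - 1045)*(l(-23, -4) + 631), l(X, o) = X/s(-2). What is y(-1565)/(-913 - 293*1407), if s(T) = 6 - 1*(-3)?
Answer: 660338/309873 ≈ 2.1310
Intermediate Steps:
s(T) = 9 (s(T) = 6 + 3 = 9)
l(X, o) = X/9
y(O) = -2641352/3 (y(O) = (-356 - 1045)*((⅑)*(-23) + 631) = -1401*(-23/9 + 631) = -1401*5656/9 = -2641352/3)
y(-1565)/(-913 - 293*1407) = -2641352/(3*(-913 - 293*1407)) = -2641352/(3*(-913 - 412251)) = -2641352/3/(-413164) = -2641352/3*(-1/413164) = 660338/309873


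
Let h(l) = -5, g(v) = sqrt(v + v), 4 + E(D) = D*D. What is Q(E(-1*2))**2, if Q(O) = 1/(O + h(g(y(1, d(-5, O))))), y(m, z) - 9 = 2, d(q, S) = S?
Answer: 1/25 ≈ 0.040000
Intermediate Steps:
y(m, z) = 11 (y(m, z) = 9 + 2 = 11)
E(D) = -4 + D**2 (E(D) = -4 + D*D = -4 + D**2)
g(v) = sqrt(2)*sqrt(v) (g(v) = sqrt(2*v) = sqrt(2)*sqrt(v))
Q(O) = 1/(-5 + O) (Q(O) = 1/(O - 5) = 1/(-5 + O))
Q(E(-1*2))**2 = (1/(-5 + (-4 + (-1*2)**2)))**2 = (1/(-5 + (-4 + (-2)**2)))**2 = (1/(-5 + (-4 + 4)))**2 = (1/(-5 + 0))**2 = (1/(-5))**2 = (-1/5)**2 = 1/25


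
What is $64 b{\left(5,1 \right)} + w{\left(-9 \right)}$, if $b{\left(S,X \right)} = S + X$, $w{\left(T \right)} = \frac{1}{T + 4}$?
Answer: $\frac{1919}{5} \approx 383.8$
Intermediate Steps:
$w{\left(T \right)} = \frac{1}{4 + T}$
$64 b{\left(5,1 \right)} + w{\left(-9 \right)} = 64 \left(5 + 1\right) + \frac{1}{4 - 9} = 64 \cdot 6 + \frac{1}{-5} = 384 - \frac{1}{5} = \frac{1919}{5}$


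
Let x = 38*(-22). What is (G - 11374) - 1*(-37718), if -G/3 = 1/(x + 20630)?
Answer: 173817711/6598 ≈ 26344.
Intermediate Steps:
x = -836
G = -1/6598 (G = -3/(-836 + 20630) = -3/19794 = -3*1/19794 = -1/6598 ≈ -0.00015156)
(G - 11374) - 1*(-37718) = (-1/6598 - 11374) - 1*(-37718) = -75045653/6598 + 37718 = 173817711/6598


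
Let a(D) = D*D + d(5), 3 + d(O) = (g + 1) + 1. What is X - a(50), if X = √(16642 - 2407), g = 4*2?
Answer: -2507 + √14235 ≈ -2387.7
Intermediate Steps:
g = 8
d(O) = 7 (d(O) = -3 + ((8 + 1) + 1) = -3 + (9 + 1) = -3 + 10 = 7)
a(D) = 7 + D² (a(D) = D*D + 7 = D² + 7 = 7 + D²)
X = √14235 ≈ 119.31
X - a(50) = √14235 - (7 + 50²) = √14235 - (7 + 2500) = √14235 - 1*2507 = √14235 - 2507 = -2507 + √14235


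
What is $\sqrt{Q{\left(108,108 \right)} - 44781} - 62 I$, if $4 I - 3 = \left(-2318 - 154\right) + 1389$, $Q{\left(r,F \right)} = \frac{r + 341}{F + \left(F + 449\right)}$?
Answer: $16740 + \frac{2 i \sqrt{4950744785}}{665} \approx 16740.0 + 211.61 i$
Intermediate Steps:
$Q{\left(r,F \right)} = \frac{341 + r}{449 + 2 F}$ ($Q{\left(r,F \right)} = \frac{341 + r}{F + \left(449 + F\right)} = \frac{341 + r}{449 + 2 F}$)
$I = -270$ ($I = \frac{3}{4} + \frac{\left(-2318 - 154\right) + 1389}{4} = \frac{3}{4} + \frac{-2472 + 1389}{4} = \frac{3}{4} + \frac{1}{4} \left(-1083\right) = \frac{3}{4} - \frac{1083}{4} = -270$)
$\sqrt{Q{\left(108,108 \right)} - 44781} - 62 I = \sqrt{\frac{341 + 108}{449 + 2 \cdot 108} - 44781} - 62 \left(-270\right) = \sqrt{\frac{1}{449 + 216} \cdot 449 - 44781} - -16740 = \sqrt{\frac{1}{665} \cdot 449 - 44781} + 16740 = \sqrt{\frac{449}{665} - 44781} + 16740 = \sqrt{- \frac{29778916}{665}} + 16740 = \frac{2 i \sqrt{4950744785}}{665} + 16740 = 16740 + \frac{2 i \sqrt{4950744785}}{665}$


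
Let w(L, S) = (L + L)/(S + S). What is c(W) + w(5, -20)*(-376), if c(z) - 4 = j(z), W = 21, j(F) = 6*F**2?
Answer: 2744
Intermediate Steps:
w(L, S) = L/S (w(L, S) = (2*L)/((2*S)) = (2*L)*(1/(2*S)) = L/S)
c(z) = 4 + 6*z**2
c(W) + w(5, -20)*(-376) = (4 + 6*21**2) + (5/(-20))*(-376) = (4 + 6*441) + (5*(-1/20))*(-376) = (4 + 2646) - 1/4*(-376) = 2650 + 94 = 2744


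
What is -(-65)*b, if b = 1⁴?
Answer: 65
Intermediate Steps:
b = 1
-(-65)*b = -(-65) = -65*(-1) = 65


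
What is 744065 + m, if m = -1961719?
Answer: -1217654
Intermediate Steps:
744065 + m = 744065 - 1961719 = -1217654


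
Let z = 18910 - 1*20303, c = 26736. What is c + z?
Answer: 25343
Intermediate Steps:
z = -1393 (z = 18910 - 20303 = -1393)
c + z = 26736 - 1393 = 25343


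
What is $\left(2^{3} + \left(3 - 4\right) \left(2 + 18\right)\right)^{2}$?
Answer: $144$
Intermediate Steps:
$\left(2^{3} + \left(3 - 4\right) \left(2 + 18\right)\right)^{2} = \left(8 - 20\right)^{2} = \left(-12\right)^{2} = 144$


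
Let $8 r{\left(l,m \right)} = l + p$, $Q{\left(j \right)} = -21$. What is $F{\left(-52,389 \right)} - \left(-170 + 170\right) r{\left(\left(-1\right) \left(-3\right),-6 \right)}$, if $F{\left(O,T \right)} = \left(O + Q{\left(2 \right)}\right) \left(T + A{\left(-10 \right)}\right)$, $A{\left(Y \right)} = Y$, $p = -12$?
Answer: $-27667$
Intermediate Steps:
$r{\left(l,m \right)} = - \frac{3}{2} + \frac{l}{8}$ ($r{\left(l,m \right)} = \frac{l - 12}{8} = \frac{-12 + l}{8} = - \frac{3}{2} + \frac{l}{8}$)
$F{\left(O,T \right)} = \left(-21 + O\right) \left(-10 + T\right)$ ($F{\left(O,T \right)} = \left(O - 21\right) \left(T - 10\right) = \left(-21 + O\right) \left(-10 + T\right)$)
$F{\left(-52,389 \right)} - \left(-170 + 170\right) r{\left(\left(-1\right) \left(-3\right),-6 \right)} = \left(210 - 8169 - -520 - 20228\right) - \left(-170 + 170\right) \left(- \frac{3}{2} + \frac{\left(-1\right) \left(-3\right)}{8}\right) = \left(210 - 8169 + 520 - 20228\right) - 0 \left(- \frac{3}{2} + \frac{1}{8} \cdot 3\right) = -27667 - 0 \left(- \frac{3}{2} + \frac{3}{8}\right) = -27667 - 0 \left(- \frac{9}{8}\right) = -27667 - 0 = -27667 + 0 = -27667$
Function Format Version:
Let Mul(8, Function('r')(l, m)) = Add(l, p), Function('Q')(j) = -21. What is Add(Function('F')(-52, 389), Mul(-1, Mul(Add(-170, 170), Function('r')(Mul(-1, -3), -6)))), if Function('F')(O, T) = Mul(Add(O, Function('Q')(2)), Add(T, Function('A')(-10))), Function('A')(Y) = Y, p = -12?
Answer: -27667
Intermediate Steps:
Function('r')(l, m) = Add(Rational(-3, 2), Mul(Rational(1, 8), l)) (Function('r')(l, m) = Mul(Rational(1, 8), Add(l, -12)) = Mul(Rational(1, 8), Add(-12, l)) = Add(Rational(-3, 2), Mul(Rational(1, 8), l)))
Function('F')(O, T) = Mul(Add(-21, O), Add(-10, T)) (Function('F')(O, T) = Mul(Add(O, -21), Add(T, -10)) = Mul(Add(-21, O), Add(-10, T)))
Add(Function('F')(-52, 389), Mul(-1, Mul(Add(-170, 170), Function('r')(Mul(-1, -3), -6)))) = Add(Add(210, Mul(-21, 389), Mul(-10, -52), Mul(-52, 389)), Mul(-1, Mul(Add(-170, 170), Add(Rational(-3, 2), Mul(Rational(1, 8), Mul(-1, -3)))))) = Add(Add(210, -8169, 520, -20228), Mul(-1, Mul(0, Add(Rational(-3, 2), Mul(Rational(1, 8), 3))))) = Add(-27667, Mul(-1, Mul(0, Add(Rational(-3, 2), Rational(3, 8))))) = Add(-27667, Mul(-1, Mul(0, Rational(-9, 8)))) = Add(-27667, Mul(-1, 0)) = Add(-27667, 0) = -27667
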